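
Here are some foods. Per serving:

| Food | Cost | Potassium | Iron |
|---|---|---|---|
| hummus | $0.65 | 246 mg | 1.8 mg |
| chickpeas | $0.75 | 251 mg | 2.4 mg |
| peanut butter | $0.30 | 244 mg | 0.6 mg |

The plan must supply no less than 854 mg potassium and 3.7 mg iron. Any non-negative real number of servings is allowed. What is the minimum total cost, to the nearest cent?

$1.45

Check every corner: each single food scaled to meet both minima, and each pair solved so both constraints bind.
hummus only: max(854/246, 3.7/1.8) = 3.472 servings → $2.26.
chickpeas only: max(854/251, 3.7/2.4) = 3.402 servings → $2.55.
peanut butter only: max(854/244, 3.7/0.6) = 6.167 servings → $1.85.
hummus + chickpeas: intersection lies outside the first quadrant.
hummus + peanut butter with both tight: 1.339 servings and 2.15 servings → $1.52.
chickpeas + peanut butter with both tight: 0.8975 servings and 2.577 servings → $1.45.
So the least-cost plan costs $1.45.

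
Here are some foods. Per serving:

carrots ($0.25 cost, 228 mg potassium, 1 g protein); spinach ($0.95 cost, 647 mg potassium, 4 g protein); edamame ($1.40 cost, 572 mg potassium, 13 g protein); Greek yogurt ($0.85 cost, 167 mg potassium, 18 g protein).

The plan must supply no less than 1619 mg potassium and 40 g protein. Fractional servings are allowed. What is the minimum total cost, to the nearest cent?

Minimising a linear cost over {potassium ≥ 1619, protein ≥ 40, servings ≥ 0} — the optimum is at a vertex, using one or two foods.
carrots only: max(1619/228, 40/1) = 40 servings → $10.00.
spinach only: max(1619/647, 40/4) = 10 servings → $9.50.
edamame only: max(1619/572, 40/13) = 3.077 servings → $4.31.
Greek yogurt only: max(1619/167, 40/18) = 9.695 servings → $8.24.
carrots + spinach: the both-tight solution has a negative serving — not a feasible corner.
carrots + edamame: the both-tight solution has a negative serving — not a feasible corner.
carrots + Greek yogurt with both tight: 5.705 servings and 1.905 servings → $3.05.
spinach + edamame: the both-tight solution has a negative serving — not a feasible corner.
spinach + Greek yogurt with both tight: 2.046 servings and 1.768 servings → $3.45.
edamame + Greek yogurt with both tight: 2.765 servings and 0.2256 servings → $4.06.
Cheapest feasible corner: $3.05.

$3.05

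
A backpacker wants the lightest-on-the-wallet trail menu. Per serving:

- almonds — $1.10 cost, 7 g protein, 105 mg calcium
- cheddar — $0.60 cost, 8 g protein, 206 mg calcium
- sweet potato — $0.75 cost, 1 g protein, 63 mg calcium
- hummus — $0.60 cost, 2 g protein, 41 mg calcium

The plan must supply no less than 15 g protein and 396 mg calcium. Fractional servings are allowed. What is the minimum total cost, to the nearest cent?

$1.15

Check every corner: each single food scaled to meet both minima, and each pair solved so both constraints bind.
almonds only: max(15/7, 396/105) = 3.771 servings → $4.15.
cheddar only: max(15/8, 396/206) = 1.922 servings → $1.15.
sweet potato only: max(15/1, 396/63) = 15 servings → $11.25.
hummus only: max(15/2, 396/41) = 9.659 servings → $5.80.
almonds + cheddar: the both-tight solution has a negative serving — not a feasible corner.
almonds + sweet potato with both tight: 1.634 servings and 3.562 servings → $4.47.
almonds + hummus: intersection lies outside the first quadrant.
cheddar + sweet potato with both tight: 1.842 servings and 0.2617 servings → $1.30.
cheddar + hummus: the both-tight solution has a negative serving — not a feasible corner.
sweet potato + hummus with both tight: 2.082 servings and 6.459 servings → $5.44.
Cheapest feasible corner: $1.15.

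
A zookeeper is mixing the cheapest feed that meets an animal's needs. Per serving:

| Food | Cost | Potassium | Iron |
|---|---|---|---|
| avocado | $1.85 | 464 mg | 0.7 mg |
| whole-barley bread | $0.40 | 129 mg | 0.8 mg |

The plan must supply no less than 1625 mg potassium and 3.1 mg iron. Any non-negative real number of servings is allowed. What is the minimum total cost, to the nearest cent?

A basic optimal solution has at most two foods positive. Try each food alone and each pair with both targets met exactly.
avocado only: max(1625/464, 3.1/0.7) = 4.429 servings → $8.19.
whole-barley bread only: max(1625/129, 3.1/0.8) = 12.6 servings → $5.04.
avocado + whole-barley bread with both tight: 3.204 servings and 1.071 servings → $6.36.
Cheapest feasible corner: $5.04.

$5.04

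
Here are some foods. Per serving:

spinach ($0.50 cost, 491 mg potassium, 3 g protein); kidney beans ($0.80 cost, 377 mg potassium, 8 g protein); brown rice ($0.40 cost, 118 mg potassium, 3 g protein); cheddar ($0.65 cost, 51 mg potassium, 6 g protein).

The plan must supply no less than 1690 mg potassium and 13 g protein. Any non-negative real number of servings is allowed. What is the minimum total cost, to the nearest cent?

$1.92

An LP optimum is at a vertex; with two nutrient constraints at most two foods are used. Check each candidate.
spinach only: max(1690/491, 13/3) = 4.333 servings → $2.17.
kidney beans only: max(1690/377, 13/8) = 4.483 servings → $3.59.
brown rice only: max(1690/118, 13/3) = 14.32 servings → $5.73.
cheddar only: max(1690/51, 13/6) = 33.14 servings → $21.54.
spinach + kidney beans with both tight: 3.082 servings and 0.4694 servings → $1.92.
spinach + brown rice with both tight: 3.16 servings and 1.173 servings → $2.05.
spinach + cheddar with both tight: 3.393 servings and 0.4701 servings → $2.00.
kidney beans + brown rice: the both-tight solution has a negative serving — not a feasible corner.
kidney beans + cheddar with both targets exact would need a negative amount; discard.
brown rice + cheddar: intersection lies outside the first quadrant.
So the least-cost plan costs $1.92.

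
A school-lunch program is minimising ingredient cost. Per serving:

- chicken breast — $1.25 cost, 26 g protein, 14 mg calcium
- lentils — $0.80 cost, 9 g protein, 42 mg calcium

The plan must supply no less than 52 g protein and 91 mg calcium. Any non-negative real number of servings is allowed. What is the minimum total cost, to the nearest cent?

At the optimum either one food covers both requirements or two foods hit both targets exactly; no other combination can be cheaper.
chicken breast only: max(52/26, 91/14) = 6.5 servings → $8.12.
lentils only: max(52/9, 91/42) = 5.778 servings → $4.62.
chicken breast + lentils with both tight: 1.413 servings and 1.696 servings → $3.12.
The minimum over all feasible corners is $3.12.

$3.12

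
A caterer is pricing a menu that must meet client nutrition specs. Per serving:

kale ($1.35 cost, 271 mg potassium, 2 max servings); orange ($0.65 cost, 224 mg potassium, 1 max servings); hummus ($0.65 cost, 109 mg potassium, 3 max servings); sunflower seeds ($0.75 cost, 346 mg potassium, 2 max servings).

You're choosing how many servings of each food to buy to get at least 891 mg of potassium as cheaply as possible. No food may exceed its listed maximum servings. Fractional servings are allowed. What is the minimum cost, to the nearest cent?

$2.08

Cost per mg of potassium: sunflower seeds $0.0022, orange $0.0029, kale $0.0050, hummus $0.0060.
Take 2 servings of sunflower seeds: +692.0 mg potassium for $1.50 (total $1.50, still need 199.0 mg).
Take 0.8884 servings of orange: +199.0 mg potassium for $0.58 (total $2.08, still need 0.0 mg).
Filling from the cheapest source first is optimal under one linear minimum: $2.08.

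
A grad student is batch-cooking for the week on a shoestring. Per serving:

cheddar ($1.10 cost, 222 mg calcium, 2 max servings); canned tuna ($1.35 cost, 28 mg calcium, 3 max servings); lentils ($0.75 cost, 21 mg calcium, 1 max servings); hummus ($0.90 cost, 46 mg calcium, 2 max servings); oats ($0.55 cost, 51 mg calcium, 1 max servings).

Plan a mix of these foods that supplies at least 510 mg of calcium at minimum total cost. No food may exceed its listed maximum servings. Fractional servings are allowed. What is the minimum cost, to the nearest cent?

$3.04

Cost per mg of calcium: cheddar $0.0050, oats $0.0108, hummus $0.0196, lentils $0.0357, canned tuna $0.0482.
Take 2 servings of cheddar: +444.0 mg calcium for $2.20 (total $2.20, still need 66.0 mg).
Take 1 serving of oats: +51.0 mg calcium for $0.55 (total $2.75, still need 15.0 mg).
Take 0.3261 servings of hummus: +15.0 mg calcium for $0.29 (total $3.04, still need 0.0 mg).
Greedy by cheapest-per-mg is optimal for a single linear constraint, so the minimum cost is $3.04.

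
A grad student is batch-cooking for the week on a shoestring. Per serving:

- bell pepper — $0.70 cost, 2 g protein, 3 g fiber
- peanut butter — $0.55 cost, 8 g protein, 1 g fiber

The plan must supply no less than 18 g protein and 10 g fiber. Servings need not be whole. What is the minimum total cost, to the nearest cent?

A basic optimal solution has at most two foods positive. Try each food alone and each pair with both targets met exactly.
bell pepper only: max(18/2, 10/3) = 9 servings → $6.30.
peanut butter only: max(18/8, 10/1) = 10 servings → $5.50.
bell pepper + peanut butter with both tight: 2.818 servings and 1.545 servings → $2.82.
The minimum over all feasible corners is $2.82.

$2.82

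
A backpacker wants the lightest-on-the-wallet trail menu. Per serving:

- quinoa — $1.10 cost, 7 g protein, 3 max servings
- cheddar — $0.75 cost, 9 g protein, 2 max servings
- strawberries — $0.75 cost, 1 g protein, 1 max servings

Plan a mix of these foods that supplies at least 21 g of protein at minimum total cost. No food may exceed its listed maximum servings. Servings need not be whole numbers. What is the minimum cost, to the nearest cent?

$1.97

Cost per g of protein: cheddar $0.0833, quinoa $0.1571, strawberries $0.7500.
Take 2 servings of cheddar: +18.0 g protein for $1.50 (total $1.50, still need 3.0 g).
Take 0.4286 servings of quinoa: +3.0 g protein for $0.47 (total $1.97, still need 0.0 g).
Filling from the cheapest source first is optimal under one linear minimum: $1.97.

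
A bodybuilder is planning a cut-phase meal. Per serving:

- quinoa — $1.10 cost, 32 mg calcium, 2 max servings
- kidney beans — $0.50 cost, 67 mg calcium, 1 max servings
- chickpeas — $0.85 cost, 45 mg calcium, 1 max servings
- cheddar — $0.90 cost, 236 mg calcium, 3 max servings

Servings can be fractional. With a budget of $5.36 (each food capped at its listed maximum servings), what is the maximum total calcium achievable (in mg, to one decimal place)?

Calcium per dollar: cheddar 262.2, kidney beans 134, chickpeas 52.94, quinoa 29.09.
Take 3 servings of cheddar: spends $2.70, +708.0 mg calcium (running total 708.0 mg).
Take 1 serving of kidney beans: spends $0.50, +67.0 mg calcium (running total 775.0 mg).
Take 1 serving of chickpeas: spends $0.85, +45.0 mg calcium (running total 820.0 mg).
Take 1.191 servings of quinoa: spends $1.31, +38.1 mg calcium (running total 858.1 mg).
Greedy by best ratio exhausts the cost allowance optimally: 858.1 mg.

858.1 mg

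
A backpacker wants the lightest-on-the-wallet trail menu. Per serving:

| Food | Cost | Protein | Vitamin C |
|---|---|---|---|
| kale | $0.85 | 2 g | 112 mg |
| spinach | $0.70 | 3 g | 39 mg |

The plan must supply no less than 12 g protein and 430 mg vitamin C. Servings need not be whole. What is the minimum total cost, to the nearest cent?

$4.02

An LP optimum is at a vertex; with two nutrient constraints at most two foods are used. Check each candidate.
kale only: max(12/2, 430/112) = 6 servings → $5.10.
spinach only: max(12/3, 430/39) = 11.03 servings → $7.72.
kale + spinach with both tight: 3.186 servings and 1.876 servings → $4.02.
So the least-cost plan costs $4.02.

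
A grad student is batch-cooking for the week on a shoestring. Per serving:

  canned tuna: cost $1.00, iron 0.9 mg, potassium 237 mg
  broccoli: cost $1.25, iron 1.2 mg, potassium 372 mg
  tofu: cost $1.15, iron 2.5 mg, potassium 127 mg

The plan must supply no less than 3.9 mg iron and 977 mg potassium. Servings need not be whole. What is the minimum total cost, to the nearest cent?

For a min-cost LP with two ≥-constraints, a basic feasible solution has at most two positive variables.
canned tuna only: max(3.9/0.9, 977/237) = 4.333 servings → $4.33.
broccoli only: max(3.9/1.2, 977/372) = 3.25 servings → $4.06.
tofu only: max(3.9/2.5, 977/127) = 7.693 servings → $8.85.
canned tuna + broccoli with both targets exact would need a negative amount; discard.
canned tuna + tofu with both tight: 4.072 servings and 0.0941 servings → $4.18.
broccoli + tofu with both tight: 2.504 servings and 0.358 servings → $3.54.
The minimum over all feasible corners is $3.54.

$3.54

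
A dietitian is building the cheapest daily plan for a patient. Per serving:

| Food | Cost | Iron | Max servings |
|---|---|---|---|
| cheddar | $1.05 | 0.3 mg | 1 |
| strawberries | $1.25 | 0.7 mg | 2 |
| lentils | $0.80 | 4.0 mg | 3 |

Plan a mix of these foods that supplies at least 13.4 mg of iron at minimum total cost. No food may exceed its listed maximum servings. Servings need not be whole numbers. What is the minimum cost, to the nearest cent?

Cost per mg of iron: lentils $0.2000, strawberries $1.7857, cheddar $3.5000.
Take 3 servings of lentils: +12.0 mg iron for $2.40 (total $2.40, still need 1.4 mg).
Take 2 servings of strawberries: +1.4 mg iron for $2.50 (total $4.90, still need 0.0 mg).
Greedy by cheapest-per-mg is optimal for a single linear constraint, so the minimum cost is $4.90.

$4.90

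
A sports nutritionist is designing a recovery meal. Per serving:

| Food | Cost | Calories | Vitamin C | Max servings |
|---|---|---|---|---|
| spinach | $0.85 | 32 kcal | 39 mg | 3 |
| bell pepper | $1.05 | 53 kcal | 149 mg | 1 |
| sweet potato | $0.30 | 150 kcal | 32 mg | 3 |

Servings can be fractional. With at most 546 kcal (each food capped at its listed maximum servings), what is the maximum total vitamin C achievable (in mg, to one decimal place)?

Vitamin C per kcal: bell pepper 2.811, spinach 1.219, sweet potato 0.2133.
Take 1 serving of bell pepper: uses 53 kcal, +149.0 mg vitamin C (running total 149.0 mg).
Take 3 servings of spinach: uses 96 kcal, +117.0 mg vitamin C (running total 266.0 mg).
Take 2.647 servings of sweet potato: uses 397 kcal, +84.7 mg vitamin C (running total 350.7 mg).
Filling greedily by vitamin C-per-kcal is optimal for one linear limit, giving 350.7 mg.

350.7 mg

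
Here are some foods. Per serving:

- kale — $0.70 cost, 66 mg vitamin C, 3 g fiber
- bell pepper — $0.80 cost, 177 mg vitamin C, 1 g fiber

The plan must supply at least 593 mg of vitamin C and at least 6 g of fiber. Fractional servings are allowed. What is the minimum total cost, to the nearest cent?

$3.09

Two binding constraints pin down two serving amounts, so the optimal mix uses at most two foods. The candidates are each food alone (scaled to the tighter of vitamin C/fiber) and each pair with both constraints tight.
kale only: max(593/66, 6/3) = 8.985 servings → $6.29.
bell pepper only: max(593/177, 6/1) = 6 servings → $4.80.
kale + bell pepper with both tight: 1.009 servings and 2.974 servings → $3.09.
So the least-cost plan costs $3.09.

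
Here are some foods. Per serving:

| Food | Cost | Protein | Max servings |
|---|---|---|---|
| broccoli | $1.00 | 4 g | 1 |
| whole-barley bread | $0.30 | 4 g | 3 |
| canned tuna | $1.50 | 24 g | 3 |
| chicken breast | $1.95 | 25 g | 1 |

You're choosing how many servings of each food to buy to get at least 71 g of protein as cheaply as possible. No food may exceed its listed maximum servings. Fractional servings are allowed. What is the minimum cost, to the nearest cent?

Cost per g of protein: canned tuna $0.0625, whole-barley bread $0.0750, chicken breast $0.0780, broccoli $0.2500.
Take 2.958 servings of canned tuna: +71.0 g protein for $4.44 (total $4.44, still need 0.0 g).
Greedy by cheapest-per-g is optimal for a single linear constraint, so the minimum cost is $4.44.

$4.44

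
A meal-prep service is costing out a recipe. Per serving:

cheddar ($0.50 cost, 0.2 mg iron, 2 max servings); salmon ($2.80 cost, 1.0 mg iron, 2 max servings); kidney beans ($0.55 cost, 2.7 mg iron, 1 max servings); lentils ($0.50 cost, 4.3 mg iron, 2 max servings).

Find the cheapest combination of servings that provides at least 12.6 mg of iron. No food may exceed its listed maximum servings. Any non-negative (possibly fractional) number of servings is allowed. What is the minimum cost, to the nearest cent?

$5.07

Cost per mg of iron: lentils $0.1163, kidney beans $0.2037, cheddar $2.5000, salmon $2.8000.
Take 2 servings of lentils: +8.6 mg iron for $1.00 (total $1.00, still need 4.0 mg).
Take 1 serving of kidney beans: +2.7 mg iron for $0.55 (total $1.55, still need 1.3 mg).
Take 2 servings of cheddar: +0.4 mg iron for $1.00 (total $2.55, still need 0.9 mg).
Take 0.9 servings of salmon: +0.9 mg iron for $2.52 (total $5.07, still need 0.0 mg).
Filling from the cheapest source first is optimal under one linear minimum: $5.07.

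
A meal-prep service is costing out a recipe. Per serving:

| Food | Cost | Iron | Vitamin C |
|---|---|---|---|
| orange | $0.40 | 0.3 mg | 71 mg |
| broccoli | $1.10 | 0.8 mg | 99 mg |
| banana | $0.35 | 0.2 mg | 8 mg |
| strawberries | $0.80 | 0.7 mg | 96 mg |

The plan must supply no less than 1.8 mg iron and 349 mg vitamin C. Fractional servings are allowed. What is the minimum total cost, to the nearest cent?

$2.25

The cheapest plan sits at a corner of the feasible region — with two constraints it uses at most two foods.
orange only: max(1.8/0.3, 349/71) = 6 servings → $2.40.
broccoli only: max(1.8/0.8, 349/99) = 3.525 servings → $3.88.
banana only: max(1.8/0.2, 349/8) = 43.62 servings → $15.27.
strawberries only: max(1.8/0.7, 349/96) = 3.635 servings → $2.91.
orange + broccoli with both tight: 3.727 servings and 0.8524 servings → $2.43.
orange + banana with both tight: 4.695 servings and 1.958 servings → $2.56.
orange + strawberries with both tight: 3.421 servings and 1.105 servings → $2.25.
broccoli + banana with both targets exact would need a negative amount; discard.
broccoli + strawberries with both targets exact would need a negative amount; discard.
banana + strawberries: the both-tight solution has a negative serving — not a feasible corner.
So the least-cost plan costs $2.25.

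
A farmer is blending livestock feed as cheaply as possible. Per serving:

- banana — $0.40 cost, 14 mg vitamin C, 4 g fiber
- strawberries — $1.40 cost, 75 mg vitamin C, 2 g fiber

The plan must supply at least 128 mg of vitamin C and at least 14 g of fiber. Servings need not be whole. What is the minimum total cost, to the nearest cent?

$2.79

Compare the cost at each extreme point of the feasible region.
banana only: max(128/14, 14/4) = 9.143 servings → $3.66.
strawberries only: max(128/75, 14/2) = 7 servings → $9.80.
banana + strawberries with both tight: 2.919 servings and 1.162 servings → $2.79.
The minimum over all feasible corners is $2.79.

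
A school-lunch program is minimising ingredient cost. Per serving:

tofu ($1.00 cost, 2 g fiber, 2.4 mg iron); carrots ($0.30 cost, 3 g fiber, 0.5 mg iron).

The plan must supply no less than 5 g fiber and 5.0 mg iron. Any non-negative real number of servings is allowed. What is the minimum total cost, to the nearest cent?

For a min-cost LP with two ≥-constraints, a basic feasible solution has at most two positive variables.
tofu only: max(5/2, 5.0/2.4) = 2.5 servings → $2.50.
carrots only: max(5/3, 5.0/0.5) = 10 servings → $3.00.
tofu + carrots with both tight: 2.016 servings and 0.3226 servings → $2.11.
Cheapest feasible corner: $2.11.

$2.11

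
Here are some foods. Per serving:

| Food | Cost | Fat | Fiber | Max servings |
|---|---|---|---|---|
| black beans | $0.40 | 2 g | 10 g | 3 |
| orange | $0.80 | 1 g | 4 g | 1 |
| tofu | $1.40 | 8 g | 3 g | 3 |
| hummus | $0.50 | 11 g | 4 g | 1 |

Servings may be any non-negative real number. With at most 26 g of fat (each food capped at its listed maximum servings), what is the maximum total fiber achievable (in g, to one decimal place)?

41.1 g

Fiber per g fat: black beans 5, orange 4, tofu 0.375, hummus 0.3636.
Take 3 servings of black beans: uses 6 g fat, +30.0 g fiber (running total 30.0 g).
Take 1 serving of orange: uses 1 g fat, +4.0 g fiber (running total 34.0 g).
Take 2.375 servings of tofu: uses 19 g fat, +7.1 g fiber (running total 41.1 g).
Filling greedily by fiber-per-g fat is optimal for one linear limit, giving 41.1 g.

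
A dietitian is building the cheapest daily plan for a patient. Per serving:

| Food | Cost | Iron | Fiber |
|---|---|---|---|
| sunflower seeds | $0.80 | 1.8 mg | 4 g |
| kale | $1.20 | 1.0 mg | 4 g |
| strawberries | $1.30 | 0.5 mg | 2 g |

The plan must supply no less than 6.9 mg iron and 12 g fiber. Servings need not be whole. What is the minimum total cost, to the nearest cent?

At the optimum either one food covers both requirements or two foods hit both targets exactly; no other combination can be cheaper.
sunflower seeds only: max(6.9/1.8, 12/4) = 3.833 servings → $3.07.
kale only: max(6.9/1.0, 12/4) = 6.9 servings → $8.28.
strawberries only: max(6.9/0.5, 12/2) = 13.8 servings → $17.94.
sunflower seeds + kale with both targets exact would need a negative amount; discard.
sunflower seeds + strawberries with both targets exact would need a negative amount; discard.
kale + strawberries (both tight): parallel constraints — no distinct corner.
The minimum over all feasible corners is $3.07.

$3.07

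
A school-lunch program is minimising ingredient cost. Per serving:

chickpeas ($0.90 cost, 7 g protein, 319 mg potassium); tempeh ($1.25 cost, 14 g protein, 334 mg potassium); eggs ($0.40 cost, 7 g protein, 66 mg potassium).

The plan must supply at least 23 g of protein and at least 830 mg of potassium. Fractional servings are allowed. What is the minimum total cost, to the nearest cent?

With two linear requirements the optimum uses one or two foods; enumerate the corners.
chickpeas only: max(23/7, 830/319) = 3.286 servings → $2.96.
tempeh only: max(23/14, 830/334) = 2.485 servings → $3.11.
eggs only: max(23/7, 830/66) = 12.58 servings → $5.03.
chickpeas + tempeh with both tight: 1.851 servings and 0.7176 servings → $2.56.
chickpeas + eggs with both tight: 2.423 servings and 0.8622 servings → $2.53.
tempeh + eggs with both targets exact would need a negative amount; discard.
The minimum over all feasible corners is $2.53.

$2.53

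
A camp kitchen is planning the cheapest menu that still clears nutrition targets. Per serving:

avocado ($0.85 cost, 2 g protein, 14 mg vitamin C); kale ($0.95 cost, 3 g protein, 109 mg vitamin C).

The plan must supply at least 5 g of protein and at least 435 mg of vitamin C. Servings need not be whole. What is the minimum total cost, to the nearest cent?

$3.79

avocado only: max(5/2, 435/14) = 31.07 servings → $26.41.
kale only: max(5/3, 435/109) = 3.991 servings → $3.79.
avocado + kale: the both-tight solution has a negative serving — not a feasible corner.
So the least-cost plan costs $3.79.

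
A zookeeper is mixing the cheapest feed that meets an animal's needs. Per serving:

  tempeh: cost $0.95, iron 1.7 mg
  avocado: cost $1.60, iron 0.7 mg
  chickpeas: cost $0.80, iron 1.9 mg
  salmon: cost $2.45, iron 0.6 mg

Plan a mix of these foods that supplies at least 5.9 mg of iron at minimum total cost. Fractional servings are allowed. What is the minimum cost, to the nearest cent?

$2.48

Cost per mg of iron: chickpeas $0.4211, tempeh $0.5588, avocado $2.2857, salmon $4.0833.
With no serving limits, use only chickpeas: 5.9 mg / 1.9 mg = 3.105 servings × $0.80 = $2.48.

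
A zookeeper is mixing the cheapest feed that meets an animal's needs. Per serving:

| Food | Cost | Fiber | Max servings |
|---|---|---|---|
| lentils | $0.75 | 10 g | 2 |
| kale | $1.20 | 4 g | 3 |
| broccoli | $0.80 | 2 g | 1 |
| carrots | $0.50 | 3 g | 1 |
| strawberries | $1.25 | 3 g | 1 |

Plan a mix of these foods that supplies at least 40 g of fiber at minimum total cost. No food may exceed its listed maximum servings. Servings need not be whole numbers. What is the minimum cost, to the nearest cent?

Cost per g of fiber: lentils $0.0750, carrots $0.1667, kale $0.3000, broccoli $0.4000, strawberries $0.4167.
Take 2 servings of lentils: +20.0 g fiber for $1.50 (total $1.50, still need 20.0 g).
Take 1 serving of carrots: +3.0 g fiber for $0.50 (total $2.00, still need 17.0 g).
Take 3 servings of kale: +12.0 g fiber for $3.60 (total $5.60, still need 5.0 g).
Take 1 serving of broccoli: +2.0 g fiber for $0.80 (total $6.40, still need 3.0 g).
Take 1 serving of strawberries: +3.0 g fiber for $1.25 (total $7.65, still need 0.0 g).
Filling from the cheapest source first is optimal under one linear minimum: $7.65.

$7.65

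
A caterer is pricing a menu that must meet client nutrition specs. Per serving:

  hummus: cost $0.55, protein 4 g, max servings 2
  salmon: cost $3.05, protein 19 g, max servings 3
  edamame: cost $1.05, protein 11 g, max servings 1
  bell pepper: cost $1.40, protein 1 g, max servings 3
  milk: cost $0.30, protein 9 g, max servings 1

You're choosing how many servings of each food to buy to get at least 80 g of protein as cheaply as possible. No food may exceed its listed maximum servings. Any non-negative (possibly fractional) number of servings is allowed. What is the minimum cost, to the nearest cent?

Cost per g of protein: milk $0.0333, edamame $0.0955, hummus $0.1375, salmon $0.1605, bell pepper $1.4000.
Take 1 serving of milk: +9.0 g protein for $0.30 (total $0.30, still need 71.0 g).
Take 1 serving of edamame: +11.0 g protein for $1.05 (total $1.35, still need 60.0 g).
Take 2 servings of hummus: +8.0 g protein for $1.10 (total $2.45, still need 52.0 g).
Take 2.737 servings of salmon: +52.0 g protein for $8.35 (total $10.80, still need 0.0 g).
Filling from the cheapest source first is optimal under one linear minimum: $10.80.

$10.80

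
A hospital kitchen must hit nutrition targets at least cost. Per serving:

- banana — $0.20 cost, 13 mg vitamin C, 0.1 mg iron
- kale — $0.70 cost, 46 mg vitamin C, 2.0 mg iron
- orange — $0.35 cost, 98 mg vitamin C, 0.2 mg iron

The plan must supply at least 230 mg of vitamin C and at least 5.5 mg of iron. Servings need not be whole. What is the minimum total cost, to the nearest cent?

$2.24

This is a tiny linear program; its minimum lies at a vertex of the feasible set. List the vertices and price them.
banana only: max(230/13, 5.5/0.1) = 55 servings → $11.00.
kale only: max(230/46, 5.5/2.0) = 5 servings → $3.50.
orange only: max(230/98, 5.5/0.2) = 27.5 servings → $9.62.
banana + kale with both tight: 9.673 servings and 2.266 servings → $3.52.
banana + orange: the both-tight solution has a negative serving — not a feasible corner.
kale + orange with both tight: 2.639 servings and 1.108 servings → $2.24.
The minimum over all feasible corners is $2.24.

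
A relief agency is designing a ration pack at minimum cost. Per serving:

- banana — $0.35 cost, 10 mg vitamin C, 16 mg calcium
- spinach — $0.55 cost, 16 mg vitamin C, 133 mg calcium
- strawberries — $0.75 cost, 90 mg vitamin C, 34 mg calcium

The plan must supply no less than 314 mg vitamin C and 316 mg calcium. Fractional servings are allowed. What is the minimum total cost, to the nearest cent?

Compare the cost at each extreme point of the feasible region.
banana only: max(314/10, 316/16) = 31.4 servings → $10.99.
spinach only: max(314/16, 316/133) = 19.62 servings → $10.79.
strawberries only: max(314/90, 316/34) = 9.294 servings → $6.97.
banana + spinach: intersection lies outside the first quadrant.
banana + strawberries with both tight: 16.15 servings and 1.695 servings → $6.92.
spinach + strawberries with both tight: 1.555 servings and 3.212 servings → $3.26.
The minimum over all feasible corners is $3.26.

$3.26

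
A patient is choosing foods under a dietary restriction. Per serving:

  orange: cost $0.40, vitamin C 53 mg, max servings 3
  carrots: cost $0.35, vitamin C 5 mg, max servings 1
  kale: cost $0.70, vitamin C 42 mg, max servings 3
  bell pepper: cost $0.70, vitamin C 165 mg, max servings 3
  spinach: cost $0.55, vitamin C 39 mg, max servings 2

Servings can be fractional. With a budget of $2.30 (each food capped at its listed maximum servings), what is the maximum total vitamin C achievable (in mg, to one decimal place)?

521.5 mg

Vitamin C per dollar: bell pepper 235.7, orange 132.5, spinach 70.91, kale 60, carrots 14.29.
Take 3 servings of bell pepper: spends $2.10, +495.0 mg vitamin C (running total 495.0 mg).
Take 0.5 servings of orange: spends $0.20, +26.5 mg vitamin C (running total 521.5 mg).
Filling greedily by vitamin C-per-dollar is optimal for one linear limit, giving 521.5 mg.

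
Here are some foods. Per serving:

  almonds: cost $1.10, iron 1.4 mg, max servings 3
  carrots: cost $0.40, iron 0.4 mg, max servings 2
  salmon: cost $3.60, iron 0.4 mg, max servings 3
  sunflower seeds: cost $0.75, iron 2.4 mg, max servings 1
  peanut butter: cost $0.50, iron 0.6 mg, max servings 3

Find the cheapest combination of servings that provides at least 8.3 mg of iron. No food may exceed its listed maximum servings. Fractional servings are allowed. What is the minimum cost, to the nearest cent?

$5.47

Cost per mg of iron: sunflower seeds $0.3125, almonds $0.7857, peanut butter $0.8333, carrots $1.0000, salmon $9.0000.
Take 1 serving of sunflower seeds: +2.4 mg iron for $0.75 (total $0.75, still need 5.9 mg).
Take 3 servings of almonds: +4.2 mg iron for $3.30 (total $4.05, still need 1.7 mg).
Take 2.833 servings of peanut butter: +1.7 mg iron for $1.42 (total $5.47, still need 0.0 mg).
Filling from the cheapest source first is optimal under one linear minimum: $5.47.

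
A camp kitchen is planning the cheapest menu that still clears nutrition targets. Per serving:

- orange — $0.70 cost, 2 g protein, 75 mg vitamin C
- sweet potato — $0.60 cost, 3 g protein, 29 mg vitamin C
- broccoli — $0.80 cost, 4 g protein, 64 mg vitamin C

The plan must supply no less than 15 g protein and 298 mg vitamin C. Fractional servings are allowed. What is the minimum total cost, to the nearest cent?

$3.40

orange only: max(15/2, 298/75) = 7.5 servings → $5.25.
sweet potato only: max(15/3, 298/29) = 10.28 servings → $6.17.
broccoli only: max(15/4, 298/64) = 4.656 servings → $3.73.
orange + sweet potato with both tight: 2.749 servings and 3.168 servings → $3.82.
orange + broccoli with both tight: 1.349 servings and 3.076 servings → $3.40.
sweet potato + broccoli: intersection lies outside the first quadrant.
Cheapest feasible corner: $3.40.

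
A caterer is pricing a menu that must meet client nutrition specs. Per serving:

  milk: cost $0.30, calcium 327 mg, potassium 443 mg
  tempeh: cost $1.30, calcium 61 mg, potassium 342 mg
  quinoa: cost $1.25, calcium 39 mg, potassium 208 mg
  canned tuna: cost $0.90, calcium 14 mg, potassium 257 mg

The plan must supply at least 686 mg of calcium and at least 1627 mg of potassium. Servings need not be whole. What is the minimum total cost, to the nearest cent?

$1.10

Two binding constraints pin down two serving amounts, so the optimal mix uses at most two foods. The candidates are each food alone (scaled to the tighter of calcium/potassium) and each pair with both constraints tight.
milk only: max(686/327, 1627/443) = 3.673 servings → $1.10.
tempeh only: max(686/61, 1627/342) = 11.25 servings → $14.62.
quinoa only: max(686/39, 1627/208) = 17.59 servings → $21.99.
canned tuna only: max(686/14, 1627/257) = 49 servings → $44.10.
milk + tempeh with both tight: 1.596 servings and 2.69 servings → $3.98.
milk + quinoa with both tight: 1.562 servings and 4.496 servings → $6.09.
milk + canned tuna with both tight: 1.972 servings and 2.931 servings → $3.23.
tempeh + quinoa: the both-tight solution has a negative serving — not a feasible corner.
tempeh + canned tuna: intersection lies outside the first quadrant.
quinoa + canned tuna: intersection lies outside the first quadrant.
The minimum over all feasible corners is $1.10.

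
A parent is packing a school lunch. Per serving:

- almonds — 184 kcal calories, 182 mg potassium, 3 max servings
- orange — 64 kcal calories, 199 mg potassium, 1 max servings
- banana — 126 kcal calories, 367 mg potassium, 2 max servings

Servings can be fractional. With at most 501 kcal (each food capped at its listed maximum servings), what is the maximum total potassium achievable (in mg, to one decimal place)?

Potassium per kcal: orange 3.109, banana 2.913, almonds 0.9891.
Take 1 serving of orange: uses 64 kcal, +199.0 mg potassium (running total 199.0 mg).
Take 2 servings of banana: uses 252 kcal, +734.0 mg potassium (running total 933.0 mg).
Take 1.005 servings of almonds: uses 185 kcal, +183.0 mg potassium (running total 1116.0 mg).
Filling greedily by potassium-per-kcal is optimal for one linear limit, giving 1116.0 mg.

1116.0 mg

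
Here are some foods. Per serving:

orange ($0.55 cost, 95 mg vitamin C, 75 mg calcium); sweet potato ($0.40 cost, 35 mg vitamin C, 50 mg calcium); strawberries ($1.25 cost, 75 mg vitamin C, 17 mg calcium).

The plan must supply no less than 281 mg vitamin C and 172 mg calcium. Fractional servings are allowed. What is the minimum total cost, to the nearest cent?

With two linear requirements the optimum uses one or two foods; enumerate the corners.
orange only: max(281/95, 172/75) = 2.958 servings → $1.63.
sweet potato only: max(281/35, 172/50) = 8.029 servings → $3.21.
strawberries only: max(281/75, 172/17) = 10.12 servings → $12.65.
orange + sweet potato with both targets exact would need a negative amount; discard.
orange + strawberries with both tight: 2.026 servings and 1.181 servings → $2.59.
sweet potato + strawberries with both tight: 2.575 servings and 2.545 servings → $4.21.
So the least-cost plan costs $1.63.

$1.63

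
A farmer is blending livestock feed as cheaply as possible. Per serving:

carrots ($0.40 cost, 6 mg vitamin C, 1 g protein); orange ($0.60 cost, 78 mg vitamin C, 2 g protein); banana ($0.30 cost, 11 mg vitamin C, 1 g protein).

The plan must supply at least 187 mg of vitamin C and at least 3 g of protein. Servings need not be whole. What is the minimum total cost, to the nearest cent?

A basic optimal solution has at most two foods positive. Try each food alone and each pair with both targets met exactly.
carrots only: max(187/6, 3/1) = 31.17 servings → $12.47.
orange only: max(187/78, 3/2) = 2.397 servings → $1.44.
banana only: max(187/11, 3/1) = 17 servings → $5.10.
carrots + orange: the both-tight solution has a negative serving — not a feasible corner.
carrots + banana: the both-tight solution has a negative serving — not a feasible corner.
orange + banana: the both-tight solution has a negative serving — not a feasible corner.
The minimum over all feasible corners is $1.44.

$1.44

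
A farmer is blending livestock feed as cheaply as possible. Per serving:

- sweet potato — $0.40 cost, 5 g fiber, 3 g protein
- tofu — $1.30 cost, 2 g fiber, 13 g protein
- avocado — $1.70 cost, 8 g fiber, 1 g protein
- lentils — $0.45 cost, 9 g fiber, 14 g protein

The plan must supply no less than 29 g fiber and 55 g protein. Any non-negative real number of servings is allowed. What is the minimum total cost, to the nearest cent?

Compare the cost at each extreme point of the feasible region.
sweet potato only: max(29/5, 55/3) = 18.33 servings → $7.33.
tofu only: max(29/2, 55/13) = 14.5 servings → $18.85.
avocado only: max(29/8, 55/1) = 55 servings → $93.50.
lentils only: max(29/9, 55/14) = 3.929 servings → $1.77.
sweet potato + tofu with both tight: 4.525 servings and 3.186 servings → $5.95.
sweet potato + avocado: the both-tight solution has a negative serving — not a feasible corner.
sweet potato + lentils with both targets exact would need a negative amount; discard.
tofu + avocado with both tight: 4.029 servings and 2.618 servings → $9.69.
tofu + lentils with both tight: 1 serving and 3 servings → $2.65.
avocado + lentils: intersection lies outside the first quadrant.
The minimum over all feasible corners is $1.77.

$1.77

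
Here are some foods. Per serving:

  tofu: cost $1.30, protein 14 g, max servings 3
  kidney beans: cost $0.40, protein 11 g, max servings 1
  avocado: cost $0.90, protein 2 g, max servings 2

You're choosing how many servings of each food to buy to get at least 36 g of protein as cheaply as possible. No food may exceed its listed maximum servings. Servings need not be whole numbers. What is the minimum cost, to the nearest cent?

$2.72

Cost per g of protein: kidney beans $0.0364, tofu $0.0929, avocado $0.4500.
Take 1 serving of kidney beans: +11.0 g protein for $0.40 (total $0.40, still need 25.0 g).
Take 1.786 servings of tofu: +25.0 g protein for $2.32 (total $2.72, still need 0.0 g).
Greedy by cheapest-per-g is optimal for a single linear constraint, so the minimum cost is $2.72.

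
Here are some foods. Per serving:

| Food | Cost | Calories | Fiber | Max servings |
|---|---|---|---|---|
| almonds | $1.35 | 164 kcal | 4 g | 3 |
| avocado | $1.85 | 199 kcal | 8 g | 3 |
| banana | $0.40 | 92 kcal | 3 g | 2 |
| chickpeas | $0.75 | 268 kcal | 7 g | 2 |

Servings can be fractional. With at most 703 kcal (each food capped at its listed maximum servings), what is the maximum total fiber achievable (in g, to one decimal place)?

Fiber per kcal: avocado 0.0402, banana 0.03261, chickpeas 0.02612, almonds 0.02439.
Take 3 servings of avocado: uses 597 kcal, +24.0 g fiber (running total 24.0 g).
Take 1.152 servings of banana: uses 106 kcal, +3.5 g fiber (running total 27.5 g).
Filling greedily by fiber-per-kcal is optimal for one linear limit, giving 27.5 g.

27.5 g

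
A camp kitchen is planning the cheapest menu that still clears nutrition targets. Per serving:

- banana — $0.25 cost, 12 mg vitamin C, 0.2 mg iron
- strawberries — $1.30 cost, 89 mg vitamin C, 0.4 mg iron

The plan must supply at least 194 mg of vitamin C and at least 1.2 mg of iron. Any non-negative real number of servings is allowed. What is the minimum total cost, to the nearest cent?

Check every corner: each single food scaled to meet both minima, and each pair solved so both constraints bind.
banana only: max(194/12, 1.2/0.2) = 16.17 servings → $4.04.
strawberries only: max(194/89, 1.2/0.4) = 3 servings → $3.90.
banana + strawberries with both tight: 2.246 servings and 1.877 servings → $3.00.
So the least-cost plan costs $3.00.

$3.00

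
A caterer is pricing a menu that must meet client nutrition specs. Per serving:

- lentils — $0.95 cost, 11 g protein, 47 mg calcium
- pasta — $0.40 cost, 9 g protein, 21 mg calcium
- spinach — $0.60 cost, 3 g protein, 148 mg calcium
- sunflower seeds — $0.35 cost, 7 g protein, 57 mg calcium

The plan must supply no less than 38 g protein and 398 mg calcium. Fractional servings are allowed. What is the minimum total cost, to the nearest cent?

$2.22

For a min-cost LP with two ≥-constraints, a basic feasible solution has at most two positive variables.
lentils only: max(38/11, 398/47) = 8.468 servings → $8.04.
pasta only: max(38/9, 398/21) = 18.95 servings → $7.58.
spinach only: max(38/3, 398/148) = 12.67 servings → $7.60.
sunflower seeds only: max(38/7, 398/57) = 6.982 servings → $2.44.
lentils + pasta: the both-tight solution has a negative serving — not a feasible corner.
lentils + spinach with both tight: 2.979 servings and 1.743 servings → $3.88.
lentils + sunflower seeds with both targets exact would need a negative amount; discard.
pasta + spinach with both tight: 3.491 servings and 2.194 servings → $2.71.
pasta + sunflower seeds with both targets exact would need a negative amount; discard.
spinach + sunflower seeds with both tight: 0.7168 servings and 5.121 servings → $2.22.
So the least-cost plan costs $2.22.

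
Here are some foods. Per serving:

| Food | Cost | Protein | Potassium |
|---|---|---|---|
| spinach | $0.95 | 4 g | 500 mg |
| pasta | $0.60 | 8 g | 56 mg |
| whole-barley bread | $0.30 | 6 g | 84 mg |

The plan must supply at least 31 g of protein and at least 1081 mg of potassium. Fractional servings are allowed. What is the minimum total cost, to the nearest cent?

$2.64

Minimising a linear cost over {protein ≥ 31, potassium ≥ 1081, servings ≥ 0} — the optimum is at a vertex, using one or two foods.
spinach only: max(31/4, 1081/500) = 7.75 servings → $7.36.
pasta only: max(31/8, 1081/56) = 19.3 servings → $11.58.
whole-barley bread only: max(31/6, 1081/84) = 12.87 servings → $3.86.
spinach + pasta with both tight: 1.831 servings and 2.96 servings → $3.51.
spinach + whole-barley bread with both tight: 1.457 servings and 4.195 servings → $2.64.
pasta + whole-barley bread with both targets exact would need a negative amount; discard.
So the least-cost plan costs $2.64.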